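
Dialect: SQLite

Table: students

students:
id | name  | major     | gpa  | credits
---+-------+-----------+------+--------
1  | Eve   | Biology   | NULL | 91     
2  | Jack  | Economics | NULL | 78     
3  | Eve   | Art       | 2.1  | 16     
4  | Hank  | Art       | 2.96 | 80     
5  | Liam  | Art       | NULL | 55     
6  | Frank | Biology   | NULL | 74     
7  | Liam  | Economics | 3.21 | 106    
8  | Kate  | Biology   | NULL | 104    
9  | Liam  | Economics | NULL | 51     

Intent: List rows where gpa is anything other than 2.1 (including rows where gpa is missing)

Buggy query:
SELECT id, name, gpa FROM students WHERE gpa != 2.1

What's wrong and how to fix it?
Bug: 'gpa != 2.1' is unknown when gpa is NULL, so NULL rows are silently excluded

Fix: Handle NULL separately with IS NULL alongside the inequality

Corrected query:
SELECT id, name, gpa FROM students WHERE gpa != 2.1 OR gpa IS NULL

Result:
id | name  | gpa 
---+-------+-----
1  | Eve   | NULL
2  | Jack  | NULL
4  | Hank  | 2.96
5  | Liam  | NULL
6  | Frank | NULL
7  | Liam  | 3.21
8  | Kate  | NULL
9  | Liam  | NULL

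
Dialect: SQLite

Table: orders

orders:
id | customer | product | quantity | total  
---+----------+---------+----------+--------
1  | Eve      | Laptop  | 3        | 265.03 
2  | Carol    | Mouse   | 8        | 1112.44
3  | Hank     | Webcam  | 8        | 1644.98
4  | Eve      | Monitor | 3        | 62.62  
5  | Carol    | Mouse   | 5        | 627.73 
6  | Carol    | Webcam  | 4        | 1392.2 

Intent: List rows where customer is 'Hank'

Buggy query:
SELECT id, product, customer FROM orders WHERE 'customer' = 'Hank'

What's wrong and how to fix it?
Bug: Single quotes denote string literals in SQL; the column name is being compared as a constant string

Fix: Reference the column as customer without single quotes

Corrected query:
SELECT id, product, customer FROM orders WHERE customer = 'Hank'

Result:
id | product | customer
---+---------+---------
3  | Webcam  | Hank    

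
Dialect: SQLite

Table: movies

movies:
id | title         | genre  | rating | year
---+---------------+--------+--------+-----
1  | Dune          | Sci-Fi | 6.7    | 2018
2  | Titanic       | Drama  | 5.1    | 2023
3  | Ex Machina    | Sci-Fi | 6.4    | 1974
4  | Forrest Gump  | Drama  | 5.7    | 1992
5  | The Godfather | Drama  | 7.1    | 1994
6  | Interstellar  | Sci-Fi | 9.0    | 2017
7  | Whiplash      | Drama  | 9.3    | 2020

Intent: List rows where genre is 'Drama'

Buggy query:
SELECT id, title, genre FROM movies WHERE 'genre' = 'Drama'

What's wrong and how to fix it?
Bug: Single quotes denote string literals in SQL; the column name is being compared as a constant string

Fix: Remove the quotes around the column name (or use double quotes for an identifier)

Corrected query:
SELECT id, title, genre FROM movies WHERE genre = 'Drama'

Result:
id | title         | genre
---+---------------+------
2  | Titanic       | Drama
4  | Forrest Gump  | Drama
5  | The Godfather | Drama
7  | Whiplash      | Drama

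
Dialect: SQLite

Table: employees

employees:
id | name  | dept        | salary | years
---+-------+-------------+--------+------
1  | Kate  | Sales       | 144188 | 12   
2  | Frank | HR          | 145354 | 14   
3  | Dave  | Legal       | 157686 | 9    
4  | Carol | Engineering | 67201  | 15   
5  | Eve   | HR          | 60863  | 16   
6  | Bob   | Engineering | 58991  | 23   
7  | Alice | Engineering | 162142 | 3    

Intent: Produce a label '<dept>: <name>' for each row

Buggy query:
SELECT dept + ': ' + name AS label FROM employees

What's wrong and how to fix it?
Bug: '+' is numeric addition; on text columns SQLite converts them to 0 instead of concatenating

Fix: Use the || operator for string concatenation

Corrected query:
SELECT dept || ': ' || name AS label FROM employees

Result:
label             
------------------
Sales: Kate       
HR: Frank         
Legal: Dave       
Engineering: Carol
HR: Eve           
Engineering: Bob  
Engineering: Alice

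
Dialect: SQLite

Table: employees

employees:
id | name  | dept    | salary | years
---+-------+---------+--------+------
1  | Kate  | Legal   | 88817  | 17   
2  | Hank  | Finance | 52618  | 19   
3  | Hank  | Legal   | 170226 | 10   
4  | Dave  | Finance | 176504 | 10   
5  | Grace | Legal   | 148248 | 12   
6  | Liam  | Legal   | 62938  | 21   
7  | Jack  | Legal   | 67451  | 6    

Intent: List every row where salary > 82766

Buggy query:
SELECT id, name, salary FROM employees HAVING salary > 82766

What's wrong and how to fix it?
Bug: This is a non-aggregate query (no GROUP BY, no aggregates), so in SQLite the HAVING clause is invalid here; a row-level condition belongs in WHERE

Fix: Use WHERE for row-level filtering

Corrected query:
SELECT id, name, salary FROM employees WHERE salary > 82766

Result:
id | name  | salary
---+-------+-------
1  | Kate  | 88817 
3  | Hank  | 170226
4  | Dave  | 176504
5  | Grace | 148248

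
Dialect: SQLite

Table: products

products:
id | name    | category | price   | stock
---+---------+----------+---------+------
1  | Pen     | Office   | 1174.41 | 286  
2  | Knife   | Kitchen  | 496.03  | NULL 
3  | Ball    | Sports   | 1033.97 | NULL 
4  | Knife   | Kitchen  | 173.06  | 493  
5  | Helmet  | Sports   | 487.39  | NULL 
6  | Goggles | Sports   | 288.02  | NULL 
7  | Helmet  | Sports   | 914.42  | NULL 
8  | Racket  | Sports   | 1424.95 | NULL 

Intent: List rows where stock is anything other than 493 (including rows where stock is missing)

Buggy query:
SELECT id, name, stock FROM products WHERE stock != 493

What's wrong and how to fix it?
Bug: Inequality against NULL is unknown, not true; rows with NULL are dropped

Fix: Add an explicit OR stock IS NULL to include the missing-value rows

Corrected query:
SELECT id, name, stock FROM products WHERE stock != 493 OR stock IS NULL

Result:
id | name    | stock
---+---------+------
1  | Pen     | 286  
2  | Knife   | NULL 
3  | Ball    | NULL 
5  | Helmet  | NULL 
6  | Goggles | NULL 
7  | Helmet  | NULL 
8  | Racket  | NULL 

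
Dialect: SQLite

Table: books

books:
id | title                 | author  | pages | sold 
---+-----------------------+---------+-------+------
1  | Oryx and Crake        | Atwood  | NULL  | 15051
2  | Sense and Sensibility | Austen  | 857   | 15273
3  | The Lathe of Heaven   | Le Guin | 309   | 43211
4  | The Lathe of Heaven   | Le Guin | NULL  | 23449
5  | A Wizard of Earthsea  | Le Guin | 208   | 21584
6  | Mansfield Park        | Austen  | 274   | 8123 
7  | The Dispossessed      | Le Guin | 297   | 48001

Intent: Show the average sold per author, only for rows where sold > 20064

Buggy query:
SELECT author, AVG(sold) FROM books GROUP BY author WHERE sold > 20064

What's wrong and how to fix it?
Bug: Row-level WHERE must come before GROUP BY in the clause order

Fix: Move the WHERE clause before GROUP BY

Corrected query:
SELECT author, AVG(sold) FROM books WHERE sold > 20064 GROUP BY author

Result:
author  | AVG(sold)
--------+----------
Le Guin | 34061.25 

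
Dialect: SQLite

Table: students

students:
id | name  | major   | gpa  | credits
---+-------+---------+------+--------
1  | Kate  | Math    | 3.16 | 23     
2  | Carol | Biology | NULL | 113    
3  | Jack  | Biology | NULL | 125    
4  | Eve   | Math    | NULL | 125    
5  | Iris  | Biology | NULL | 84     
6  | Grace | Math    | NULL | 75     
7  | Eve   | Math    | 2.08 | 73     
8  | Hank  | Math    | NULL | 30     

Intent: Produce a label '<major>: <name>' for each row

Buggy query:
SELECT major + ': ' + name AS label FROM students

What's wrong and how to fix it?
Bug: '+' is numeric addition; on text columns SQLite converts them to 0 instead of concatenating

Fix: Use the || operator for string concatenation

Corrected query:
SELECT major || ': ' || name AS label FROM students

Result:
label         
--------------
Math: Kate    
Biology: Carol
Biology: Jack 
Math: Eve     
Biology: Iris 
Math: Grace   
Math: Eve     
Math: Hank    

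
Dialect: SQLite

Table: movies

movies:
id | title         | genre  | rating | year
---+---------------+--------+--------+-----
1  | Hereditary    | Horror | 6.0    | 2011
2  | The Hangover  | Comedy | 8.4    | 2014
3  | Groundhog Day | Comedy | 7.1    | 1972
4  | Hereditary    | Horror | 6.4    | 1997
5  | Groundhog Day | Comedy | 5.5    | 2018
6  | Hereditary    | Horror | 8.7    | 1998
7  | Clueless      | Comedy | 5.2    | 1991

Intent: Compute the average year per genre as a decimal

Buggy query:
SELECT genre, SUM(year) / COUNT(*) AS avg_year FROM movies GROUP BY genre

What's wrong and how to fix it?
Bug: Both operands are integers, so '/' performs integer division and truncates

Fix: Multiply by 1.0 (or CAST to REAL) to force floating-point division

Corrected query:
SELECT genre, SUM(year) * 1.0 / COUNT(*) AS avg_year FROM movies GROUP BY genre

Result:
genre  | avg_year
-------+---------
Comedy | 1998.75 
Horror | 2002    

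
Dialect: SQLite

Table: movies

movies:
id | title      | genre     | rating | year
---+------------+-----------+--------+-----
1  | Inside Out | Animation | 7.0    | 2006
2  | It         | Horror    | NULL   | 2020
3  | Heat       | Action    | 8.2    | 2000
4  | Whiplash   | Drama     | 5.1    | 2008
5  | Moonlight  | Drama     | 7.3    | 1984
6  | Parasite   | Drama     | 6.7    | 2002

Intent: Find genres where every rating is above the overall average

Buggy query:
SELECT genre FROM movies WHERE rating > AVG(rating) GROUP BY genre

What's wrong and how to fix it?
Bug: WHERE evaluates per row before aggregation, so AVG() is unavailable

Fix: Use a subquery for AVG and a HAVING MIN(...) filter so the condition holds for every row in the group

Corrected query:
SELECT genre FROM movies GROUP BY genre HAVING MIN(rating) > (SELECT AVG(rating) FROM movies)

Result:
genre    
---------
Action   
Animation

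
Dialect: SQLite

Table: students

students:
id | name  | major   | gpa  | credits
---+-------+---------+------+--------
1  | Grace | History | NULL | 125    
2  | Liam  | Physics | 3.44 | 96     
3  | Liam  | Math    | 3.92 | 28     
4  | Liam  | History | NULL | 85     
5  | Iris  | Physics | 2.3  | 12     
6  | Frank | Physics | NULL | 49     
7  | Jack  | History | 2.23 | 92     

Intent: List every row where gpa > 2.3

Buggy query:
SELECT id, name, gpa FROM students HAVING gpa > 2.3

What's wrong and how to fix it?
Bug: This is a non-aggregate query (no GROUP BY, no aggregates), so in SQLite the HAVING clause is invalid here; a row-level condition belongs in WHERE

Fix: Replace HAVING with WHERE since the condition applies to individual rows

Corrected query:
SELECT id, name, gpa FROM students WHERE gpa > 2.3

Result:
id | name | gpa 
---+------+-----
2  | Liam | 3.44
3  | Liam | 3.92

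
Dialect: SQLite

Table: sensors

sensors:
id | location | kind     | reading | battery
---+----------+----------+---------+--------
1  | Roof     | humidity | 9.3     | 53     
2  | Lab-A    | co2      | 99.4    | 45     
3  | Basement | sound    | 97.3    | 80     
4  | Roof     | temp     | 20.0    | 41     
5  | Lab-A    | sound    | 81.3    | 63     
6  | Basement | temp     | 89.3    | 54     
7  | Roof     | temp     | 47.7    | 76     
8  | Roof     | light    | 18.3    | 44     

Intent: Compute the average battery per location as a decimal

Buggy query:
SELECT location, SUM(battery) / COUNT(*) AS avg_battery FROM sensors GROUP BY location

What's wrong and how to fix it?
Bug: SUM(battery) and COUNT(*) are both integers; the division truncates the fractional part

Fix: Cast one side to REAL so the division keeps the fractional part

Corrected query:
SELECT location, SUM(battery) * 1.0 / COUNT(*) AS avg_battery FROM sensors GROUP BY location

Result:
location | avg_battery
---------+------------
Basement | 67         
Lab-A    | 54         
Roof     | 53.5       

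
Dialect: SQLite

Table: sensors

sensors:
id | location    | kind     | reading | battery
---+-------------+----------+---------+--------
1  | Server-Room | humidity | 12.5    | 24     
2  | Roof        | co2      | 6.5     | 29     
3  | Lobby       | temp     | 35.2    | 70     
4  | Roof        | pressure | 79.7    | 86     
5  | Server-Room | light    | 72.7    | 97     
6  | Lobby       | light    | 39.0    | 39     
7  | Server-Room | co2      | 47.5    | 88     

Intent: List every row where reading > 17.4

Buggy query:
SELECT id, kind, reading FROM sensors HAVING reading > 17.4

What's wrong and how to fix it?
Bug: HAVING filters the output of aggregation, but this query has no GROUP BY and no aggregate functions, so SQLite rejects it (HAVING clause on a non-aggregate query); the condition here is per row

Fix: Use WHERE for row-level filtering

Corrected query:
SELECT id, kind, reading FROM sensors WHERE reading > 17.4

Result:
id | kind     | reading
---+----------+--------
3  | temp     | 35.2   
4  | pressure | 79.7   
5  | light    | 72.7   
6  | light    | 39     
7  | co2      | 47.5   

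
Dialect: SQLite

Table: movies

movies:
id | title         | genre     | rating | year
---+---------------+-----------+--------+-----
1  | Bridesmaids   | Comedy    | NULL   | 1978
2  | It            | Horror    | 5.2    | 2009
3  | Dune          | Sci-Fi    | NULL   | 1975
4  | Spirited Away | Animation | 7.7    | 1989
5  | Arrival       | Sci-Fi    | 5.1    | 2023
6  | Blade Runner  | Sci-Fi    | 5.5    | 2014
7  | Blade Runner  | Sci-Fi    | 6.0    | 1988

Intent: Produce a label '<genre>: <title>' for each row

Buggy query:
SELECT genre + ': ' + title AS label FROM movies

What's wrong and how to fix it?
Bug: SQLite uses || for string concatenation; + coerces text to numbers (yielding 0)

Fix: Use the || operator for string concatenation

Corrected query:
SELECT genre || ': ' || title AS label FROM movies

Result:
label                   
------------------------
Comedy: Bridesmaids     
Horror: It              
Sci-Fi: Dune            
Animation: Spirited Away
Sci-Fi: Arrival         
Sci-Fi: Blade Runner    
Sci-Fi: Blade Runner    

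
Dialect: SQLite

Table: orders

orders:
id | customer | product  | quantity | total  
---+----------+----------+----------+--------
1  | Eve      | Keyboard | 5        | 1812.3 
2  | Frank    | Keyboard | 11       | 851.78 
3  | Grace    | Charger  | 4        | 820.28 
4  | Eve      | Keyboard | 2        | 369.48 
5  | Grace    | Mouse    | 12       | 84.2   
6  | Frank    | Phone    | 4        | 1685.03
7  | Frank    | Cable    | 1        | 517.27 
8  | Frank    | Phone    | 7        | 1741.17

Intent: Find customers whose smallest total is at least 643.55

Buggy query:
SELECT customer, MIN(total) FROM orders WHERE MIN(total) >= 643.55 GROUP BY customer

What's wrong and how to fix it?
Bug: MIN() in WHERE is a misuse of aggregate

Fix: Replace WHERE with HAVING after the GROUP BY

Corrected query:
SELECT customer, MIN(total) FROM orders GROUP BY customer HAVING MIN(total) >= 643.55

Result:
(no rows)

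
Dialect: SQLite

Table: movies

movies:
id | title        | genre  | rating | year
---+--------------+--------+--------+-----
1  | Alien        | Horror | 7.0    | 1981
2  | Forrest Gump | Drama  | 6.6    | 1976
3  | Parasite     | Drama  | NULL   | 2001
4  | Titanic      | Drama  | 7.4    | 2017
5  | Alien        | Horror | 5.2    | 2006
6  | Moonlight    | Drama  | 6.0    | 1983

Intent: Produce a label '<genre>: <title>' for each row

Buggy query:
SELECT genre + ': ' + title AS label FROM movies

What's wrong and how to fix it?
Bug: SQLite uses || for string concatenation; + coerces text to numbers (yielding 0)

Fix: Use the || operator for string concatenation

Corrected query:
SELECT genre || ': ' || title AS label FROM movies

Result:
label              
-------------------
Horror: Alien      
Drama: Forrest Gump
Drama: Parasite    
Drama: Titanic     
Horror: Alien      
Drama: Moonlight   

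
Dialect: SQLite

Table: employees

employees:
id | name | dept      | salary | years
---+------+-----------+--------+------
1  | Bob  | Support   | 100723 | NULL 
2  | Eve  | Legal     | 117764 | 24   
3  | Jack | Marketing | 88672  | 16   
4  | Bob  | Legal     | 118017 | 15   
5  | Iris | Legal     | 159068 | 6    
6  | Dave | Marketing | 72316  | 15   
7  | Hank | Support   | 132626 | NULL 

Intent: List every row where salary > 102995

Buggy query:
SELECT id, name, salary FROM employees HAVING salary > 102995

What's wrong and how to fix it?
Bug: This is a non-aggregate query (no GROUP BY, no aggregates), so in SQLite the HAVING clause is invalid here; a row-level condition belongs in WHERE

Fix: Replace HAVING with WHERE since the condition applies to individual rows

Corrected query:
SELECT id, name, salary FROM employees WHERE salary > 102995

Result:
id | name | salary
---+------+-------
2  | Eve  | 117764
4  | Bob  | 118017
5  | Iris | 159068
7  | Hank | 132626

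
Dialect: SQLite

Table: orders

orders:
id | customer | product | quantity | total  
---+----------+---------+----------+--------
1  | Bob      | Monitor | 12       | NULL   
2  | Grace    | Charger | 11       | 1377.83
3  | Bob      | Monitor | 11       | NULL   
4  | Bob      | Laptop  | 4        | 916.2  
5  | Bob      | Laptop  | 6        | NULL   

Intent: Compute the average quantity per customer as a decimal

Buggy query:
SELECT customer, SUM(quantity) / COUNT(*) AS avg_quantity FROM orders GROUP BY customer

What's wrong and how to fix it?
Bug: Both operands are integers, so '/' performs integer division and truncates

Fix: Cast one side to REAL so the division keeps the fractional part

Corrected query:
SELECT customer, SUM(quantity) * 1.0 / COUNT(*) AS avg_quantity FROM orders GROUP BY customer

Result:
customer | avg_quantity
---------+-------------
Bob      | 8.25        
Grace    | 11          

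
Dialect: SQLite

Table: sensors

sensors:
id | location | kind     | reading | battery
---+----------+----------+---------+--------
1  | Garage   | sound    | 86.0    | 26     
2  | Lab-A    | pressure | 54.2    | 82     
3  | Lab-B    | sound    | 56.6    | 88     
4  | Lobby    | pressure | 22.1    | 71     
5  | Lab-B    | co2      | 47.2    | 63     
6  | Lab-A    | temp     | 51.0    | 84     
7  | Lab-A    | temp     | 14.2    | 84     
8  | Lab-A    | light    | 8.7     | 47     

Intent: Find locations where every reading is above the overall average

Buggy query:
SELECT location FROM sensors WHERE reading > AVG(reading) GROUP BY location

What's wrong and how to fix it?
Bug: WHERE evaluates per row before aggregation, so AVG() is unavailable

Fix: Use a subquery for AVG and a HAVING MIN(...) filter so the condition holds for every row in the group

Corrected query:
SELECT location FROM sensors GROUP BY location HAVING MIN(reading) > (SELECT AVG(reading) FROM sensors)

Result:
location
--------
Garage  
Lab-B   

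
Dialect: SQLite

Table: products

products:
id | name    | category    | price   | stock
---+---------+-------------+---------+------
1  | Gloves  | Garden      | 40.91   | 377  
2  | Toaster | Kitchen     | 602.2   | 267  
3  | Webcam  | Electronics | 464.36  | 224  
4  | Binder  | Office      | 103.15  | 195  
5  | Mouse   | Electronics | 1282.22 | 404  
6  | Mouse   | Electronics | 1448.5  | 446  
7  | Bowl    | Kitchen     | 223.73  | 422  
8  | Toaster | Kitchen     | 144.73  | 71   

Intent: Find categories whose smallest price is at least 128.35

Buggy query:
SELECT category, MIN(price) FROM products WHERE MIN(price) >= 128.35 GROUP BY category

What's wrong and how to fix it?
Bug: MIN() in WHERE is a misuse of aggregate

Fix: Replace WHERE with HAVING after the GROUP BY

Corrected query:
SELECT category, MIN(price) FROM products GROUP BY category HAVING MIN(price) >= 128.35

Result:
category    | MIN(price)
------------+-----------
Electronics | 464.36    
Kitchen     | 144.73    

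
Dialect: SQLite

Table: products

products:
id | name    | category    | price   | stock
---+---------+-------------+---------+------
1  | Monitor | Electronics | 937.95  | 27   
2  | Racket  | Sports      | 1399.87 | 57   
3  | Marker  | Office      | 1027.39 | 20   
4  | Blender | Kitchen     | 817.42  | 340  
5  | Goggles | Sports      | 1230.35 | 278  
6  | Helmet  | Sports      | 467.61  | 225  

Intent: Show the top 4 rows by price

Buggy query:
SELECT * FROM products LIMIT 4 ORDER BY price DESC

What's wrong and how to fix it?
Bug: ORDER BY cannot follow LIMIT; LIMIT is the final clause

Fix: Swap the clauses: ORDER BY first, then LIMIT

Corrected query:
SELECT * FROM products ORDER BY price DESC LIMIT 4

Result:
id | name    | category    | price   | stock
---+---------+-------------+---------+------
2  | Racket  | Sports      | 1399.87 | 57   
5  | Goggles | Sports      | 1230.35 | 278  
3  | Marker  | Office      | 1027.39 | 20   
1  | Monitor | Electronics | 937.95  | 27   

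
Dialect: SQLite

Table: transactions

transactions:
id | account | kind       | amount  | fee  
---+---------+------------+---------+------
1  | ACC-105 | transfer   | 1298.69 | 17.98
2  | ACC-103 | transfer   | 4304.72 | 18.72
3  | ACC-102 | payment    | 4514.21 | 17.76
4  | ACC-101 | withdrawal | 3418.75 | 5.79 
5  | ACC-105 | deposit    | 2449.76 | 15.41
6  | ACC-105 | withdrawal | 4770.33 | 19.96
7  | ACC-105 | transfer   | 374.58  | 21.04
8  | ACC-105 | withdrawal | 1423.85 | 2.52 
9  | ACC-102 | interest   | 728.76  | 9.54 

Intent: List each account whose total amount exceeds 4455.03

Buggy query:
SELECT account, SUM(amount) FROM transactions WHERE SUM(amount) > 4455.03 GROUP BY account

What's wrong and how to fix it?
Bug: WHERE runs before GROUP BY, so aggregates aren't available there

Fix: Move the aggregate condition to a HAVING clause

Corrected query:
SELECT account, SUM(amount) FROM transactions GROUP BY account HAVING SUM(amount) > 4455.03

Result:
account | SUM(amount)
--------+------------
ACC-102 | 5242.97    
ACC-105 | 10317.21   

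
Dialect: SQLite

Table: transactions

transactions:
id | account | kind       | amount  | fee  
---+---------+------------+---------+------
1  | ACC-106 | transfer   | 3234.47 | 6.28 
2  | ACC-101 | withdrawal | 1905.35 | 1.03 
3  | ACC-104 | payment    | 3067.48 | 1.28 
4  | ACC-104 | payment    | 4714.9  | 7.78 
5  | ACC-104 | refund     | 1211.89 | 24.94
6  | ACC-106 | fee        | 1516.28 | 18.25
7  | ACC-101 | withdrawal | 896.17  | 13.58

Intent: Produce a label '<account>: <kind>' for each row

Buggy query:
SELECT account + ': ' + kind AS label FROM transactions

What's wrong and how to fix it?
Bug: '+' is numeric addition; on text columns SQLite converts them to 0 instead of concatenating

Fix: Replace + with || to concatenate text

Corrected query:
SELECT account || ': ' || kind AS label FROM transactions

Result:
label              
-------------------
ACC-106: transfer  
ACC-101: withdrawal
ACC-104: payment   
ACC-104: payment   
ACC-104: refund    
ACC-106: fee       
ACC-101: withdrawal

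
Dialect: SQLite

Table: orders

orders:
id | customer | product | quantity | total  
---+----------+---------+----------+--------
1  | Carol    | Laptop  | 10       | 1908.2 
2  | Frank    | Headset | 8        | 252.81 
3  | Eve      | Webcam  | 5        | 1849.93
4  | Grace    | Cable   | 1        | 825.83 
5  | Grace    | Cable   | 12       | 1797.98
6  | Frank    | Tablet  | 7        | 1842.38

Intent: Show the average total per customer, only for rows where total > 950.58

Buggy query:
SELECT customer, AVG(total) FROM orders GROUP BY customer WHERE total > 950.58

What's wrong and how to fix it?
Bug: WHERE cannot follow GROUP BY

Fix: Place WHERE between FROM and GROUP BY

Corrected query:
SELECT customer, AVG(total) FROM orders WHERE total > 950.58 GROUP BY customer

Result:
customer | AVG(total)
---------+-----------
Carol    | 1908.2    
Eve      | 1849.93   
Frank    | 1842.38   
Grace    | 1797.98   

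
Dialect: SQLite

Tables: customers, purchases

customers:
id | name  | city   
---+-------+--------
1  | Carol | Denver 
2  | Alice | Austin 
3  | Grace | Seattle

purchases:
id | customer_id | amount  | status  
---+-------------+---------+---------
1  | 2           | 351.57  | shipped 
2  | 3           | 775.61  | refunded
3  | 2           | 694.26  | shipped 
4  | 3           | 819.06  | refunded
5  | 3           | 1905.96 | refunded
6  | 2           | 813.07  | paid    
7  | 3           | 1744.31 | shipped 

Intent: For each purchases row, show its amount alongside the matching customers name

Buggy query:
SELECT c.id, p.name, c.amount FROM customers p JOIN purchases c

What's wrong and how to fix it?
Bug: Missing join condition: each purchases row is matched to all customers rows instead of just its own

Fix: Specify the join condition linking the foreign key to the parent id

Corrected query:
SELECT c.id, p.name, c.amount FROM customers p JOIN purchases c ON c.customer_id = p.id

Result:
id | name  | amount 
---+-------+--------
1  | Alice | 351.57 
2  | Grace | 775.61 
3  | Alice | 694.26 
4  | Grace | 819.06 
5  | Grace | 1905.96
6  | Alice | 813.07 
7  | Grace | 1744.31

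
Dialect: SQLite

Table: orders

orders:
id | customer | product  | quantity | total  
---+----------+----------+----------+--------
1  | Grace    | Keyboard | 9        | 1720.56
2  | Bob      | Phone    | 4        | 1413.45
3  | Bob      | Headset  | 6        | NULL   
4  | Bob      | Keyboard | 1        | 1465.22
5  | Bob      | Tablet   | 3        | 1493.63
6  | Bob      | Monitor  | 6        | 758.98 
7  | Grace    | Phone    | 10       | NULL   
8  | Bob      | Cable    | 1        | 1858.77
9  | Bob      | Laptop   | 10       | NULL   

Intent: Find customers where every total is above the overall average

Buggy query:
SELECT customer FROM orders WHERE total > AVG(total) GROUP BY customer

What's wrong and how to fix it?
Bug: WHERE evaluates per row before aggregation, so AVG() is unavailable

Fix: Use a subquery for AVG and a HAVING MIN(...) filter so the condition holds for every row in the group

Corrected query:
SELECT customer FROM orders GROUP BY customer HAVING MIN(total) > (SELECT AVG(total) FROM orders)

Result:
customer
--------
Grace   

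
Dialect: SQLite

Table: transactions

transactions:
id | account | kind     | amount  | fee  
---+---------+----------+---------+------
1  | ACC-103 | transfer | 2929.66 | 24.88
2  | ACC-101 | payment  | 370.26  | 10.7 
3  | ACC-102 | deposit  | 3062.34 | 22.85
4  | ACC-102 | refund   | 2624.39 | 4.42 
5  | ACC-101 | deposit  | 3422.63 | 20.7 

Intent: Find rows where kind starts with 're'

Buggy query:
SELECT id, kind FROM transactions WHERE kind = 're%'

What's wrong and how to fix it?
Bug: '=' compares the literal string including the % character; pattern matching needs LIKE

Fix: Use LIKE for wildcard pattern matching

Corrected query:
SELECT id, kind FROM transactions WHERE kind LIKE 're%'

Result:
id | kind  
---+-------
4  | refund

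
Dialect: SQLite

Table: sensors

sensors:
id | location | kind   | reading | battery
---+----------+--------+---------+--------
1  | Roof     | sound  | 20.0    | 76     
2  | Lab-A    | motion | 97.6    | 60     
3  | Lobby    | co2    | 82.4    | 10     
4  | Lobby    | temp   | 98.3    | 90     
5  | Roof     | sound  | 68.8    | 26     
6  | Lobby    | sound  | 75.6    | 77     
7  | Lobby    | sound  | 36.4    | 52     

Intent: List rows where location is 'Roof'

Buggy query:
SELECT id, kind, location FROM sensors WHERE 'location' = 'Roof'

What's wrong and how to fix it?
Bug: 'location' in single quotes is a string literal, not the column; the comparison is literal-vs-literal and never true

Fix: Reference the column as location without single quotes

Corrected query:
SELECT id, kind, location FROM sensors WHERE location = 'Roof'

Result:
id | kind  | location
---+-------+---------
1  | sound | Roof    
5  | sound | Roof    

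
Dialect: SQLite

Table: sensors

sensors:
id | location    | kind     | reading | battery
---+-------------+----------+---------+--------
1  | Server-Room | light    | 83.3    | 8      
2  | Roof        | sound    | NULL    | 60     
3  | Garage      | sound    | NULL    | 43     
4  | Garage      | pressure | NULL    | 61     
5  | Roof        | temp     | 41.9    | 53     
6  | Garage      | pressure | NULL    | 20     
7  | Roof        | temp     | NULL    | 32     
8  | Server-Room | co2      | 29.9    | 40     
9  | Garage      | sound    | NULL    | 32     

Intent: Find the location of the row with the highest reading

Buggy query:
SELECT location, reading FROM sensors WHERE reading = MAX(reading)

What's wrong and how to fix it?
Bug: MAX(reading) is an aggregate and cannot be used directly in WHERE

Fix: Wrap MAX in a scalar subquery so WHERE compares against a single value

Corrected query:
SELECT location, reading FROM sensors WHERE reading = (SELECT MAX(reading) FROM sensors)

Result:
location    | reading
------------+--------
Server-Room | 83.3   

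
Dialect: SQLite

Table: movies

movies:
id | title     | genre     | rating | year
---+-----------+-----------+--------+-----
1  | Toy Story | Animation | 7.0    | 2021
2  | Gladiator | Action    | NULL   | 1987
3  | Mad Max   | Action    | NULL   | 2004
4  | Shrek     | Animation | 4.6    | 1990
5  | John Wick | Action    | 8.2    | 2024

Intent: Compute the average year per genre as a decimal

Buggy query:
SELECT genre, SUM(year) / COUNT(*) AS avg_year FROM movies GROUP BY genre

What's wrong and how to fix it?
Bug: Both operands are integers, so '/' performs integer division and truncates

Fix: Multiply by 1.0 (or CAST to REAL) to force floating-point division

Corrected query:
SELECT genre, SUM(year) * 1.0 / COUNT(*) AS avg_year FROM movies GROUP BY genre

Result:
genre     | avg_year
----------+---------
Action    | 2005    
Animation | 2005.5  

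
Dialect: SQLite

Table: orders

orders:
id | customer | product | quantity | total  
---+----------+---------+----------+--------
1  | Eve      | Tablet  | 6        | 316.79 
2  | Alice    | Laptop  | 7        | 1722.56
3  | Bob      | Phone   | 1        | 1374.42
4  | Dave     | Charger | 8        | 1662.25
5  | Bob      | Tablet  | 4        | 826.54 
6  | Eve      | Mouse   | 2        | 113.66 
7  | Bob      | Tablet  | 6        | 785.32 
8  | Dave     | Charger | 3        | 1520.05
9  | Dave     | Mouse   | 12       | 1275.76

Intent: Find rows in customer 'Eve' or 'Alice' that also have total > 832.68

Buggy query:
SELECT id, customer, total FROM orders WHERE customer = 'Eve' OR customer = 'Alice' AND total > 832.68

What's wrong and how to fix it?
Bug: AND binds tighter than OR, so this parses as customer = 'Eve' OR (customer = 'Alice' AND total > 832.68)

Fix: Add parentheses around the OR so the AND applies to both alternatives

Corrected query:
SELECT id, customer, total FROM orders WHERE (customer = 'Eve' OR customer = 'Alice') AND total > 832.68

Result:
id | customer | total  
---+----------+--------
2  | Alice    | 1722.56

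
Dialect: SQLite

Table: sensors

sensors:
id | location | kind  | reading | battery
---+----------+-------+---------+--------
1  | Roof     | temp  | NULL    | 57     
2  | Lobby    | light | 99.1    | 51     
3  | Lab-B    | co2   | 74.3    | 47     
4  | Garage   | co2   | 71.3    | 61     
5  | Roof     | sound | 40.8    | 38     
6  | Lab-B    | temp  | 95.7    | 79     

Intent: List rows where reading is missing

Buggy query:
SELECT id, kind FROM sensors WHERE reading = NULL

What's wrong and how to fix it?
Bug: '= NULL' is always unknown in SQL three-valued logic, so no rows match

Fix: Use IS NULL to test for NULL

Corrected query:
SELECT id, kind FROM sensors WHERE reading IS NULL

Result:
id | kind
---+-----
1  | temp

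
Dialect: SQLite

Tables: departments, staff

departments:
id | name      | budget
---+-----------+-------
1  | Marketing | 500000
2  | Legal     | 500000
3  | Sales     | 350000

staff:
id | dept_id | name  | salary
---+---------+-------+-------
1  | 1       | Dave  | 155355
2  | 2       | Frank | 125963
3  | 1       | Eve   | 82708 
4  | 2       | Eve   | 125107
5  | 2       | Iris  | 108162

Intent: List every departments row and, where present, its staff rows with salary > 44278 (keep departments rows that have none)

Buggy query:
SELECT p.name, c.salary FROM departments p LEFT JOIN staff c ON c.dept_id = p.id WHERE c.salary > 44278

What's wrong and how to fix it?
Bug: A WHERE condition on the right-hand table after LEFT JOIN drops unmatched parents

Fix: Move the right-table condition into the ON clause so unmatched parents are kept

Corrected query:
SELECT p.name, c.salary FROM departments p LEFT JOIN staff c ON c.dept_id = p.id AND c.salary > 44278

Result:
name      | salary
----------+-------
Marketing | 82708 
Marketing | 155355
Legal     | 108162
Legal     | 125107
Legal     | 125963
Sales     | NULL  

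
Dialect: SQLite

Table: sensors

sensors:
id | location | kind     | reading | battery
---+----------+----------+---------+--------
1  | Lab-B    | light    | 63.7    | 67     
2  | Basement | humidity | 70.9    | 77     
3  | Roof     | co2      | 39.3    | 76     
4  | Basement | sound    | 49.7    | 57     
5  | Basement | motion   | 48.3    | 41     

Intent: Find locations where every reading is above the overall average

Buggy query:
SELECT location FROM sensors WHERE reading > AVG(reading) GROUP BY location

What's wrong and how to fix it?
Bug: AVG() is an aggregate; it can't sit directly in WHERE

Fix: Use a subquery for AVG and a HAVING MIN(...) filter so the condition holds for every row in the group

Corrected query:
SELECT location FROM sensors GROUP BY location HAVING MIN(reading) > (SELECT AVG(reading) FROM sensors)

Result:
location
--------
Lab-B   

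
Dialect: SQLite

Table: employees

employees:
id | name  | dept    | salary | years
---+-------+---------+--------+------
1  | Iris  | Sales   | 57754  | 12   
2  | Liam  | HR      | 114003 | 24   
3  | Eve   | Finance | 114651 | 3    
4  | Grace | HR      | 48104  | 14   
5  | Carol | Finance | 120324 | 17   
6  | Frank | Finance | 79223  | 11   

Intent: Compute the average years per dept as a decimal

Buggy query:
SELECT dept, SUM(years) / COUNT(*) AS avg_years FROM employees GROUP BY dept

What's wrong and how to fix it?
Bug: SUM(years) and COUNT(*) are both integers; the division truncates the fractional part

Fix: Cast one side to REAL so the division keeps the fractional part

Corrected query:
SELECT dept, SUM(years) * 1.0 / COUNT(*) AS avg_years FROM employees GROUP BY dept

Result:
dept    | avg_years
--------+----------
Finance | 10.333333
HR      | 19       
Sales   | 12       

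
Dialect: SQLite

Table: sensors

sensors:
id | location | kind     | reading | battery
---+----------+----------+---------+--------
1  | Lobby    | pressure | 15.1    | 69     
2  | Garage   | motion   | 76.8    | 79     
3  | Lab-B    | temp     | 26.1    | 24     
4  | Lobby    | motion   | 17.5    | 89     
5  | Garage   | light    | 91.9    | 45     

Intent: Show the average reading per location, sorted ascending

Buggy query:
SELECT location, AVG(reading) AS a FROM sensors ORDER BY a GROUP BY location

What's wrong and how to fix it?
Bug: GROUP BY must precede ORDER BY

Fix: Reorder: SELECT … FROM … GROUP BY … ORDER BY …

Corrected query:
SELECT location, AVG(reading) AS a FROM sensors GROUP BY location ORDER BY a

Result:
location | a    
---------+------
Lobby    | 16.3 
Lab-B    | 26.1 
Garage   | 84.35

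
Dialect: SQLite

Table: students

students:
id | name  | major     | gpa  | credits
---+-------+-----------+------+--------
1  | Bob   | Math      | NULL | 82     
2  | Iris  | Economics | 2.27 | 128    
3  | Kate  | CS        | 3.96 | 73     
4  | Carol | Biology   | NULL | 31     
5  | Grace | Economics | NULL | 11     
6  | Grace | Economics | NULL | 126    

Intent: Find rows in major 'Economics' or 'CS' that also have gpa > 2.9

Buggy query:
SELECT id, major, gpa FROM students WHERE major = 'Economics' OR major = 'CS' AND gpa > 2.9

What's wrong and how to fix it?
Bug: AND binds tighter than OR, so this parses as major = 'Economics' OR (major = 'CS' AND gpa > 2.9)

Fix: Add parentheses around the OR so the AND applies to both alternatives

Corrected query:
SELECT id, major, gpa FROM students WHERE (major = 'Economics' OR major = 'CS') AND gpa > 2.9

Result:
id | major | gpa 
---+-------+-----
3  | CS    | 3.96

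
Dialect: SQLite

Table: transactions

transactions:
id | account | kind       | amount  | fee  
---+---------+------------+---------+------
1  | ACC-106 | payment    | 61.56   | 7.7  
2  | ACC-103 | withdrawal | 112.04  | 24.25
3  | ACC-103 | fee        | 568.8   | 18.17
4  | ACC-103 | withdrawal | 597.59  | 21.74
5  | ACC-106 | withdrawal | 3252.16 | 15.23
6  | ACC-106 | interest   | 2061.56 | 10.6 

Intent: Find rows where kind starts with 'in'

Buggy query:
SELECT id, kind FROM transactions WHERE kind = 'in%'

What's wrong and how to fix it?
Bug: '=' compares the literal string including the % character; pattern matching needs LIKE

Fix: Replace '=' with LIKE so 'in%' is treated as a pattern

Corrected query:
SELECT id, kind FROM transactions WHERE kind LIKE 'in%'

Result:
id | kind    
---+---------
6  | interest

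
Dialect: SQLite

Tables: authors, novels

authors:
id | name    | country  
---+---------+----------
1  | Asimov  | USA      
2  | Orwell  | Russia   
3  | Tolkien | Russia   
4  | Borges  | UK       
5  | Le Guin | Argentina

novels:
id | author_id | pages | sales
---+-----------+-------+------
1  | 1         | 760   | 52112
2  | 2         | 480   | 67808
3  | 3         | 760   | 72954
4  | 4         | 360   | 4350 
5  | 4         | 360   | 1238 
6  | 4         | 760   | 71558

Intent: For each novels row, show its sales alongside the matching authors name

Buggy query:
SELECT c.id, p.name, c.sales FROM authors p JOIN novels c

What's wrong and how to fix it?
Bug: JOIN with no ON clause produces a cartesian product; every novels row pairs with every authors row

Fix: Specify the join condition linking the foreign key to the parent id

Corrected query:
SELECT c.id, p.name, c.sales FROM authors p JOIN novels c ON c.author_id = p.id

Result:
id | name    | sales
---+---------+------
1  | Asimov  | 52112
2  | Orwell  | 67808
3  | Tolkien | 72954
4  | Borges  | 4350 
5  | Borges  | 1238 
6  | Borges  | 71558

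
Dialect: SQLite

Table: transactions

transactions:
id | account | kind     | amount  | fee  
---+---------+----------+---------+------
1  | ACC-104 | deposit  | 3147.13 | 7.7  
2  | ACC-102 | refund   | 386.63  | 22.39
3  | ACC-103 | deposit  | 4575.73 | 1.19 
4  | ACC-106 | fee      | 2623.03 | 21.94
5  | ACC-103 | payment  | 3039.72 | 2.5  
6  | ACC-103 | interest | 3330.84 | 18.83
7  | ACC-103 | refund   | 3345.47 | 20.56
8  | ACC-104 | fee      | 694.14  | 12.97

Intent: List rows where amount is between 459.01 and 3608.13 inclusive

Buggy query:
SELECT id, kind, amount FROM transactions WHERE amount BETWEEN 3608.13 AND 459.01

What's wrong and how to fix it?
Bug: The bounds are reversed; BETWEEN a AND b requires a <= b to match anything

Fix: Swap the bounds so the smaller value comes first

Corrected query:
SELECT id, kind, amount FROM transactions WHERE amount BETWEEN 459.01 AND 3608.13

Result:
id | kind     | amount 
---+----------+--------
1  | deposit  | 3147.13
4  | fee      | 2623.03
5  | payment  | 3039.72
6  | interest | 3330.84
7  | refund   | 3345.47
8  | fee      | 694.14 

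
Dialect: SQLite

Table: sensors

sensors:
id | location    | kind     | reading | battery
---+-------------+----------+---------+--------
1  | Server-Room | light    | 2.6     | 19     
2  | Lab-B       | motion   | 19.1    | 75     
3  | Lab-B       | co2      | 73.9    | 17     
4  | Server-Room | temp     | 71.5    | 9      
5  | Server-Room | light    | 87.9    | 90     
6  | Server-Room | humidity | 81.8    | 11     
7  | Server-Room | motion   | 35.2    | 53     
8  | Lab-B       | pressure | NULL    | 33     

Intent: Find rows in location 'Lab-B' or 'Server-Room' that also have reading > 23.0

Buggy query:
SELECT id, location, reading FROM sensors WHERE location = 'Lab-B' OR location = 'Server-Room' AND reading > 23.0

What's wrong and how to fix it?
Bug: Without parentheses, AND is evaluated before OR, so the reading filter only applies to the 'Server-Room' branch

Fix: Group the OR with parentheses (or use IN), then AND the threshold

Corrected query:
SELECT id, location, reading FROM sensors WHERE (location = 'Lab-B' OR location = 'Server-Room') AND reading > 23.0

Result:
id | location    | reading
---+-------------+--------
3  | Lab-B       | 73.9   
4  | Server-Room | 71.5   
5  | Server-Room | 87.9   
6  | Server-Room | 81.8   
7  | Server-Room | 35.2   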